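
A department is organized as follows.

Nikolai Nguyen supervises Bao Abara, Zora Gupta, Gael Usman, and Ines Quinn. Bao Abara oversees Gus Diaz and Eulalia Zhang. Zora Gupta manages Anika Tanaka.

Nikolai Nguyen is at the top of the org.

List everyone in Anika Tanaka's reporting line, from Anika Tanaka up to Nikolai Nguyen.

Anika Tanaka reports to Zora Gupta. Zora Gupta reports to Nikolai Nguyen. Nikolai Nguyen is at the top.

Anika Tanaka -> Zora Gupta -> Nikolai Nguyen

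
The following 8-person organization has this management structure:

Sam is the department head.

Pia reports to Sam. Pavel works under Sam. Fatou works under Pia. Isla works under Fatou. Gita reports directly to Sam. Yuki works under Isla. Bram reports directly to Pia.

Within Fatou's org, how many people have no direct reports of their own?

1

The only person in Fatou's organization with no one reporting to them is Yuki. That is 1.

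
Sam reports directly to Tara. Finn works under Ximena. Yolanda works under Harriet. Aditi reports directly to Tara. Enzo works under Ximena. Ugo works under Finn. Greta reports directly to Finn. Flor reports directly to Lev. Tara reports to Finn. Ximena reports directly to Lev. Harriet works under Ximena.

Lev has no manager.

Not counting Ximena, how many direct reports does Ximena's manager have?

Ximena reports to Lev. Lev's other direct reports are Flor — 1 peer.

1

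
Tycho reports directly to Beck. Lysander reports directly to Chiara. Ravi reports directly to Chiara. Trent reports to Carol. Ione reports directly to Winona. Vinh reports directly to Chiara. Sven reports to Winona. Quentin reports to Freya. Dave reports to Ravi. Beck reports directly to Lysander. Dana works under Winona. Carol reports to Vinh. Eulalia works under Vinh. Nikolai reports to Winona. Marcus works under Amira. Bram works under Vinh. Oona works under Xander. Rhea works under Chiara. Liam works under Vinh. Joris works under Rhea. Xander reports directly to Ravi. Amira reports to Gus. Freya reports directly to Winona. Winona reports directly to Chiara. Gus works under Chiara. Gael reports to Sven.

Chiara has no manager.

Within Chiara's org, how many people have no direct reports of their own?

The people in Chiara's organization with no one reporting to them are Nikolai, Gael, Quentin, Ione, Dana, Bram, Eulalia, Trent, Liam, Dave, Oona, Tycho, Joris, Marcus. That is 14.

14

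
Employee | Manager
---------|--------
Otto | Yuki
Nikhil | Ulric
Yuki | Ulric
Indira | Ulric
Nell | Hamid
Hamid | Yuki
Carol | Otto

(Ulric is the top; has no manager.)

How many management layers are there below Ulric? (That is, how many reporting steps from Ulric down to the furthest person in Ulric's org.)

The longest chain under Ulric runs Ulric → Yuki → Hamid → Nell, which is 3 levels below Ulric.

3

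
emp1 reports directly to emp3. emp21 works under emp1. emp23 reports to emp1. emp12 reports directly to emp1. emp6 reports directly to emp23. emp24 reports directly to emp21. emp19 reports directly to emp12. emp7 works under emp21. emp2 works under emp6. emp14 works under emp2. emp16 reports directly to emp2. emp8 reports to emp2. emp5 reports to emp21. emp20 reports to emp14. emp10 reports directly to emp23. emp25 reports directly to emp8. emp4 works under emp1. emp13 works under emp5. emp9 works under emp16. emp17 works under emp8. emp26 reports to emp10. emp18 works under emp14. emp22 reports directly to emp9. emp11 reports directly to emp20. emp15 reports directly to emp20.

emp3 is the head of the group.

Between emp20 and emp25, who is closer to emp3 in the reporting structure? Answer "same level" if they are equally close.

same level

Both emp20 and emp25 are 6 levels below emp3.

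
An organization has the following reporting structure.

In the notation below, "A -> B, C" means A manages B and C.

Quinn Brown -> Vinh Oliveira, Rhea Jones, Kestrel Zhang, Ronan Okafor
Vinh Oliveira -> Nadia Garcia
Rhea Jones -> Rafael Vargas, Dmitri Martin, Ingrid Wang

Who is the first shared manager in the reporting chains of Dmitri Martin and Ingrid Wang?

Dmitri Martin's chain of managers is Rhea Jones, Quinn Brown. Ingrid Wang's chain of managers is Rhea Jones, Quinn Brown. The first manager that appears in both chains is Rhea Jones.

Rhea Jones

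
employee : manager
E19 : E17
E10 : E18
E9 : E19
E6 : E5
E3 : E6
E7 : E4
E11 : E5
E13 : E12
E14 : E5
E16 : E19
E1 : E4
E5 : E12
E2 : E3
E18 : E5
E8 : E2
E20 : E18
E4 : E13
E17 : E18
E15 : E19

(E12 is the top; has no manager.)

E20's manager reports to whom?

E20 reports to E18, and E18 reports to E5. So E20's skip-level manager is E5.

E5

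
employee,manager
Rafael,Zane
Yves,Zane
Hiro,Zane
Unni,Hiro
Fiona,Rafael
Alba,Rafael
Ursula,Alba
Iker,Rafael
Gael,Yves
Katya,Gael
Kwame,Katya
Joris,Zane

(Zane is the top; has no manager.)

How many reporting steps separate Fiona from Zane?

2

Chain from Fiona up to Zane: Fiona → Rafael → Zane. That is 2 steps up, so Fiona is 2 levels below Zane.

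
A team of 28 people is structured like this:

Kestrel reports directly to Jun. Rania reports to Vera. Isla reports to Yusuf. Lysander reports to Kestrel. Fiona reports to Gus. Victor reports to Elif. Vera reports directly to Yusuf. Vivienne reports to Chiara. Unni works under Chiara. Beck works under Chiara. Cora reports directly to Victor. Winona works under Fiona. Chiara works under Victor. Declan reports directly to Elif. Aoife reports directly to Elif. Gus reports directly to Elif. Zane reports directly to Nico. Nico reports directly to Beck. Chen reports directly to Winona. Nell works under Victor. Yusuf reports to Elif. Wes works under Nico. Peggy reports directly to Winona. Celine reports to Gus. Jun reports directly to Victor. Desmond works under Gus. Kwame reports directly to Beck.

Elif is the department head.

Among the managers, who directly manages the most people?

Direct-report counts: Elif has 5; Yusuf has 2; Vera has 1; Victor has 4; Jun has 1; Kestrel has 1; Chiara has 3; Beck has 2; Nico has 2; Gus has 3; Fiona has 1; Winona has 2. The largest is 5, held by Elif.

Elif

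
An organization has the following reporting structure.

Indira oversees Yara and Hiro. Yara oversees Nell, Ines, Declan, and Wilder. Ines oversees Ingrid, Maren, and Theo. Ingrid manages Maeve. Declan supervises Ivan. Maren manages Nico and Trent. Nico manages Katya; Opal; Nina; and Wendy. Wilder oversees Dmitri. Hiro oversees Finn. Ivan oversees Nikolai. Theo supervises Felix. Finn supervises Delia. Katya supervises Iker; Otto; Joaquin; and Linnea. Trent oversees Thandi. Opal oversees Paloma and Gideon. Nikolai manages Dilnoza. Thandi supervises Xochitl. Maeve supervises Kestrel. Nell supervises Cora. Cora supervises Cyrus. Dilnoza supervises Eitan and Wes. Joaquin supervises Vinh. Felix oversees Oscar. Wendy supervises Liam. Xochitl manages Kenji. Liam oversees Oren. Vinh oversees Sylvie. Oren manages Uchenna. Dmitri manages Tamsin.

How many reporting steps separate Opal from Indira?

5

Chain from Opal up to Indira: Opal → Nico → Maren → Ines → Yara → Indira. That is 5 steps up, so Opal is 5 levels below Indira.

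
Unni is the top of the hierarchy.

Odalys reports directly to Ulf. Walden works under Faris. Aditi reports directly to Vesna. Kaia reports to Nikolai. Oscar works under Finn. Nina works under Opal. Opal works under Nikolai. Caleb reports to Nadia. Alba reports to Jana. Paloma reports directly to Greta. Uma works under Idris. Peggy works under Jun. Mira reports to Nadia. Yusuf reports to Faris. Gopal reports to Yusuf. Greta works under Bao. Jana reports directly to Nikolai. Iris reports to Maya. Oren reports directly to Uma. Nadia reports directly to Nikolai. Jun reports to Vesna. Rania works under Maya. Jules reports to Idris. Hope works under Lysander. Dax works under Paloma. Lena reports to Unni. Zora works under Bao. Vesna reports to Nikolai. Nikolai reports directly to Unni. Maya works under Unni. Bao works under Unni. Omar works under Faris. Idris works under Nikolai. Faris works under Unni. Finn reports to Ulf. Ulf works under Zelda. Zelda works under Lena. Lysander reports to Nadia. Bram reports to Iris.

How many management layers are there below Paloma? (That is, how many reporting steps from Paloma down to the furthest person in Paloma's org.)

The longest chain under Paloma runs Paloma → Dax, which is 1 level below Paloma.

1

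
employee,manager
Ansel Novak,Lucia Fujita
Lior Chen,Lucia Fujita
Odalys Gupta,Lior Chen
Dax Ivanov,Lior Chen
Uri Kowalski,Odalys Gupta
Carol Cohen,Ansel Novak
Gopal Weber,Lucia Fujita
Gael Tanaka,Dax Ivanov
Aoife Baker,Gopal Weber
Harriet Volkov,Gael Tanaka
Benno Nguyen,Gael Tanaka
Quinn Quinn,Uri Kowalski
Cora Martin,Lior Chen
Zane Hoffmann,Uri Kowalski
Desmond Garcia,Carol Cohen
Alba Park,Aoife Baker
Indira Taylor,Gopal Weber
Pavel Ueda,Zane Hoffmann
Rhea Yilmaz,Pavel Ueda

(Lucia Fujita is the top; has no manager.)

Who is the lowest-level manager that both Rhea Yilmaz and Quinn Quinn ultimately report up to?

Uri Kowalski

Rhea Yilmaz's chain of managers is Pavel Ueda, Zane Hoffmann, Uri Kowalski, Odalys Gupta, Lior Chen, Lucia Fujita. Quinn Quinn's chain of managers is Uri Kowalski, Odalys Gupta, Lior Chen, Lucia Fujita. The first manager that appears in both chains is Uri Kowalski.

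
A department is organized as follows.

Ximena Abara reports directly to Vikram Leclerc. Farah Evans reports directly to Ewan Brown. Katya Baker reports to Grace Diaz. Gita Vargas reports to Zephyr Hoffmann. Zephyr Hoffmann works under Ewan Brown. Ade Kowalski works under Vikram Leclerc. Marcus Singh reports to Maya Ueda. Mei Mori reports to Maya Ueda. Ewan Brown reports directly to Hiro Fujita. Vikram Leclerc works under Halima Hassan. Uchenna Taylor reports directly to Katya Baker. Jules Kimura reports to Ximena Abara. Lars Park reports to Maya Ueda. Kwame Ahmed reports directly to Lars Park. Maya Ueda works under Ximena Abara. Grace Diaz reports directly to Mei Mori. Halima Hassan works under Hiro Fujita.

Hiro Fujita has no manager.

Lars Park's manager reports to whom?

Ximena Abara

Lars Park reports to Maya Ueda, and Maya Ueda reports to Ximena Abara. So Lars Park's skip-level manager is Ximena Abara.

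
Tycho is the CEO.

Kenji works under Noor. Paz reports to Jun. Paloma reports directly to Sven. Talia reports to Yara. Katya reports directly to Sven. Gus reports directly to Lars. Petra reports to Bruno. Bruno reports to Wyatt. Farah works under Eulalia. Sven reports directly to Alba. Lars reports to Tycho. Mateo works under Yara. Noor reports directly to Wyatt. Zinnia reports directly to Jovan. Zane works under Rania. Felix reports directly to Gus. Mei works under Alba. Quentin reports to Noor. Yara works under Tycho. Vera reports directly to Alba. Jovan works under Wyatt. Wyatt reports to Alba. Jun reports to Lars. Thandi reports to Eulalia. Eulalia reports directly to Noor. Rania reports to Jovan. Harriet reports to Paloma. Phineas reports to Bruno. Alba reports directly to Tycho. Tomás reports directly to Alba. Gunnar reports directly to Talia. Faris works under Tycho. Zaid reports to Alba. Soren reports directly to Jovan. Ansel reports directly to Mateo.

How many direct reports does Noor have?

3

Noor directly manages Quentin, Eulalia, Kenji. That is 3 direct reports.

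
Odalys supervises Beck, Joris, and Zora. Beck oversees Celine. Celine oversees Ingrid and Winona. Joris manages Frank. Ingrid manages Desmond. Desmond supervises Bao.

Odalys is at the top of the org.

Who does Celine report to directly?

Celine reports directly to Beck.

Beck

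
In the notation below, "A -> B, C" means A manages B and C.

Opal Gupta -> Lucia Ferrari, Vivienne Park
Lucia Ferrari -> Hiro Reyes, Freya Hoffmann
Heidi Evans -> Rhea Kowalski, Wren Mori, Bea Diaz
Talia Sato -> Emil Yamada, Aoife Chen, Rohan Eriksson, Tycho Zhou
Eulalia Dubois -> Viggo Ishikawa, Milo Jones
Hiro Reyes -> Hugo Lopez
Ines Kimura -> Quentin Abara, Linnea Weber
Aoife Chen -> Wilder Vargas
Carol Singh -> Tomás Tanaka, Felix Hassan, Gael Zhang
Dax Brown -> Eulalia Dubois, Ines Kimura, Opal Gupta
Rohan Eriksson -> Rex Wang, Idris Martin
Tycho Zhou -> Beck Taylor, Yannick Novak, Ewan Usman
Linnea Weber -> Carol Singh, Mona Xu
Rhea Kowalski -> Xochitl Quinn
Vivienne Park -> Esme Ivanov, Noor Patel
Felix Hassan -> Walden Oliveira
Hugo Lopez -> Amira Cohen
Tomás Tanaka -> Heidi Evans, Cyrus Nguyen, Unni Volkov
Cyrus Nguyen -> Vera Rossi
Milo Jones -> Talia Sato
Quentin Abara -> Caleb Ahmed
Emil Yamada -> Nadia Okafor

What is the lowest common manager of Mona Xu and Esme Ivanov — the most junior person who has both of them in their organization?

Mona Xu's chain of managers is Linnea Weber, Ines Kimura, Dax Brown. Esme Ivanov's chain of managers is Vivienne Park, Opal Gupta, Dax Brown. The first manager that appears in both chains is Dax Brown.

Dax Brown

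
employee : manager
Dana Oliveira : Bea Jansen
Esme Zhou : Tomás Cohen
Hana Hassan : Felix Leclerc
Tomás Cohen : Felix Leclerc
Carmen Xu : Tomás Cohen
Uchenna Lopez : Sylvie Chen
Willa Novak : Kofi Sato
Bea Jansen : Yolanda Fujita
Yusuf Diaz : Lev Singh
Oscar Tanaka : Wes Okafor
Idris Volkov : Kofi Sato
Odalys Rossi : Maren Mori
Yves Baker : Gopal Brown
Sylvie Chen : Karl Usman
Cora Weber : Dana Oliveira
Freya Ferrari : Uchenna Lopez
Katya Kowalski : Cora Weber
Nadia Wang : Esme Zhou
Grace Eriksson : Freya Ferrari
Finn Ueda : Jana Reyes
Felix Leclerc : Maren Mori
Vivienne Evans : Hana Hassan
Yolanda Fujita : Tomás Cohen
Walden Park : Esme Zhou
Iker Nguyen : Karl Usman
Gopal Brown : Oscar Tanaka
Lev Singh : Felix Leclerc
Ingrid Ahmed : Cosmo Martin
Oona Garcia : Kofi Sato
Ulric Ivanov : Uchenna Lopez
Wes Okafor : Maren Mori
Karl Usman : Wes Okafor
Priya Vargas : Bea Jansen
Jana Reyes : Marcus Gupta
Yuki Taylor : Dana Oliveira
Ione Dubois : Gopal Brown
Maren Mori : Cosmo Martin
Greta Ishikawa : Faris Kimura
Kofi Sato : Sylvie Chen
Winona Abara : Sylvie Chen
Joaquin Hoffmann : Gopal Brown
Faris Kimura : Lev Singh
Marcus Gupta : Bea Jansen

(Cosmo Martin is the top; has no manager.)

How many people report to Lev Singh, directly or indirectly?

Lev Singh directly manages Faris Kimura, Yusuf Diaz. Under Faris Kimura: Greta Ishikawa (1). Yusuf Diaz has no reports. So Lev Singh's organization is 2 direct reports plus everyone under them: 2 + 1 = 3.

3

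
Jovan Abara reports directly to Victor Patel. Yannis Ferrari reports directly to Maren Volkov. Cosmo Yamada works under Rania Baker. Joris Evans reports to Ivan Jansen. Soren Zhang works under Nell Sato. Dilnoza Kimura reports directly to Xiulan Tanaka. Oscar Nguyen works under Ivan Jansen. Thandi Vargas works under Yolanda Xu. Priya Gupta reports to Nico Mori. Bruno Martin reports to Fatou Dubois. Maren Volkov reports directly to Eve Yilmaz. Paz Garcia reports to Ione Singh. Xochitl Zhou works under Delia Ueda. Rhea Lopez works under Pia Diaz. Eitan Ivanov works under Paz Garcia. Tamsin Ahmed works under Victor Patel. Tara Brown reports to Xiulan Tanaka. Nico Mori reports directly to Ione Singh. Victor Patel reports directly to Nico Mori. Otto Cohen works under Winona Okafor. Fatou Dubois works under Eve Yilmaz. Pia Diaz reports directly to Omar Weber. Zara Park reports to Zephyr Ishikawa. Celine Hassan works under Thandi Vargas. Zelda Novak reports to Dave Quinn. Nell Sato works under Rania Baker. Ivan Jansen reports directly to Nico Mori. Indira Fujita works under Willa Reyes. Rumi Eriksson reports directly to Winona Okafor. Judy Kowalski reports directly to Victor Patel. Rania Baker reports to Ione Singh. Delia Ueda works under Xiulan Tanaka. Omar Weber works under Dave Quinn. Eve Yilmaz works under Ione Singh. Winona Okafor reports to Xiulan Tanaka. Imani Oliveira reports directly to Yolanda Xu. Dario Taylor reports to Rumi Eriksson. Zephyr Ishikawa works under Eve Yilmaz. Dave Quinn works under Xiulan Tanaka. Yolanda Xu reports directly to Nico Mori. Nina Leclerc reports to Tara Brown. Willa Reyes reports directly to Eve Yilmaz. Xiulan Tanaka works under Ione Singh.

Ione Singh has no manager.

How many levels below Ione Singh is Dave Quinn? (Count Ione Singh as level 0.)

2

Chain from Dave Quinn up to Ione Singh: Dave Quinn → Xiulan Tanaka → Ione Singh. That is 2 steps up, so Dave Quinn is 2 levels below Ione Singh.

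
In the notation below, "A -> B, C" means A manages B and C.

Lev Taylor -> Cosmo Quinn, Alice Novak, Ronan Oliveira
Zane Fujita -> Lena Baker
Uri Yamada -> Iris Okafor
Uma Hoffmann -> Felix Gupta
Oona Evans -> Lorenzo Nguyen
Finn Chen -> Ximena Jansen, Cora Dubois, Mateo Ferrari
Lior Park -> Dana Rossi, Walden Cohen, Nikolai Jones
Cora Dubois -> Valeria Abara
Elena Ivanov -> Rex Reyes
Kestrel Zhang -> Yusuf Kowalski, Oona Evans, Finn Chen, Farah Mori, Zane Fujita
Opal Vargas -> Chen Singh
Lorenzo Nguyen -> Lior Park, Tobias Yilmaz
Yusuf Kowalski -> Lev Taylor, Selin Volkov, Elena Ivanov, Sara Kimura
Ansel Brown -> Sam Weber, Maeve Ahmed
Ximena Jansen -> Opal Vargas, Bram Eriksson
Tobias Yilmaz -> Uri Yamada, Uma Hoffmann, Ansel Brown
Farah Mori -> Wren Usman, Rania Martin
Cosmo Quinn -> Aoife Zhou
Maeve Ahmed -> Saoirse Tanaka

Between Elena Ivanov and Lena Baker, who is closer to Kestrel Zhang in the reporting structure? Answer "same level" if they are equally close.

same level

Both Elena Ivanov and Lena Baker are 2 levels below Kestrel Zhang.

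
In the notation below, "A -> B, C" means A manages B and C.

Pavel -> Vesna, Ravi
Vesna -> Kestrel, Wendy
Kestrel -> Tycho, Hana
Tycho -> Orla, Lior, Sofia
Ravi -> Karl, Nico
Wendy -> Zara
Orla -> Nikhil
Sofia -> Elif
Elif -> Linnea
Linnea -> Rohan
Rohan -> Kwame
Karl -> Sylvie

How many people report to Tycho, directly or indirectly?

8

Tycho directly manages Orla, Lior, Sofia. Under Orla: Nikhil (1). Lior has no reports. Under Sofia: Elif, Linnea, Rohan, Kwame (4). So Tycho's organization is 3 direct reports plus everyone under them: 2 + 1 + 5 = 8.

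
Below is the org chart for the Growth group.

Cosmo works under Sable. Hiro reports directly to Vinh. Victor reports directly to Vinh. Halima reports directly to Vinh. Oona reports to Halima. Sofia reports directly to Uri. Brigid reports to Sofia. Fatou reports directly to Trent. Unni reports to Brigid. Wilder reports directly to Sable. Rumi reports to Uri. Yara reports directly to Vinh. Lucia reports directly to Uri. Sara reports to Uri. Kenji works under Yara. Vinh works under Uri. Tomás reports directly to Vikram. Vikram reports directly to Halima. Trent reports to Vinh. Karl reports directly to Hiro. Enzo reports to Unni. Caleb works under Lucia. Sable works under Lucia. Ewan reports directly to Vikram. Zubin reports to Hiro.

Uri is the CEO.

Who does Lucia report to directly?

Uri

Lucia reports directly to Uri.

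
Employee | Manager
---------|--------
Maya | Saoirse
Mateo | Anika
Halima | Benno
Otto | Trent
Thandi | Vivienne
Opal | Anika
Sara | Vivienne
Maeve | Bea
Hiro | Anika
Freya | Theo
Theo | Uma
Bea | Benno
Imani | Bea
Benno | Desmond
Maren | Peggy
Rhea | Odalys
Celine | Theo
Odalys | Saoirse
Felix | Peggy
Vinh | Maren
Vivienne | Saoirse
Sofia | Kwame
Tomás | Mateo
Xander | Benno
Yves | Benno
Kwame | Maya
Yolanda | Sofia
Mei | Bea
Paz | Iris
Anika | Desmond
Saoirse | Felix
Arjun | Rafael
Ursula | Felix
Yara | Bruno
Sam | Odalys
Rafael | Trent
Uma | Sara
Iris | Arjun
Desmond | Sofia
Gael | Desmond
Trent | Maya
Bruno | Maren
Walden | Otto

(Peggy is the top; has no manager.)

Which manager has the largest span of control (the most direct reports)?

Direct-report counts: Peggy has 2; Maren has 2; Bruno has 1; Felix has 2; Saoirse has 3; Odalys has 2; Vivienne has 2; Sara has 1; Uma has 1; Theo has 2; Maya has 2; Trent has 2; Otto has 1; Rafael has 1; Arjun has 1; Iris has 1; Kwame has 1; Sofia has 2; Desmond has 3; Anika has 3; Mateo has 1; Benno has 4; Bea has 3. The largest is 4, held by Benno.

Benno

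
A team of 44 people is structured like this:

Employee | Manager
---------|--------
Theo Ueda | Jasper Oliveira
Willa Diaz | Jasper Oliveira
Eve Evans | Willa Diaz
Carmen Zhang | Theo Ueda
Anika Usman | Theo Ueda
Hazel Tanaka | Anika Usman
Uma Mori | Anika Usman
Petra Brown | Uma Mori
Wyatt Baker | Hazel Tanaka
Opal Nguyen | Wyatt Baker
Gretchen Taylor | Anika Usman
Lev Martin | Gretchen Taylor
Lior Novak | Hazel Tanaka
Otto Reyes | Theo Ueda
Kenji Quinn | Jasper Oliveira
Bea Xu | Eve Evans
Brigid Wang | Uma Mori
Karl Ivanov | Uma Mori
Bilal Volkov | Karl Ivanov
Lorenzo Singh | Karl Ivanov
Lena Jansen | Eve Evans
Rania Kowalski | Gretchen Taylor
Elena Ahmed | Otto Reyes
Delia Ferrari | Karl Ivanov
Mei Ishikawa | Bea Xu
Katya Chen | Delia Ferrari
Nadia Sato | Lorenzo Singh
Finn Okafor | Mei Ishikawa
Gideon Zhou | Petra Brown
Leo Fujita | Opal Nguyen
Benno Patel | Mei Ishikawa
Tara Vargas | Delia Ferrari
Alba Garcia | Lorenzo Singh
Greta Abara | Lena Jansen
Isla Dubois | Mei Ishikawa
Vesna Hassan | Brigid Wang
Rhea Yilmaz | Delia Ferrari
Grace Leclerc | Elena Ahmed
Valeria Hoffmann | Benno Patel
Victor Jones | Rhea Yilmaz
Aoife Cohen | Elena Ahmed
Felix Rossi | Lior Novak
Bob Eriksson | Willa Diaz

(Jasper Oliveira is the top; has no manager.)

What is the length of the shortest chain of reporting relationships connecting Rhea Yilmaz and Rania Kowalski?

6

Rhea Yilmaz is 4 levels below Anika Usman, and Rania Kowalski is 2 levels below Anika Usman (their lowest common manager). The shortest path runs up from Rhea Yilmaz to Anika Usman and back down to Rania Kowalski: 4 + 2 = 6 links.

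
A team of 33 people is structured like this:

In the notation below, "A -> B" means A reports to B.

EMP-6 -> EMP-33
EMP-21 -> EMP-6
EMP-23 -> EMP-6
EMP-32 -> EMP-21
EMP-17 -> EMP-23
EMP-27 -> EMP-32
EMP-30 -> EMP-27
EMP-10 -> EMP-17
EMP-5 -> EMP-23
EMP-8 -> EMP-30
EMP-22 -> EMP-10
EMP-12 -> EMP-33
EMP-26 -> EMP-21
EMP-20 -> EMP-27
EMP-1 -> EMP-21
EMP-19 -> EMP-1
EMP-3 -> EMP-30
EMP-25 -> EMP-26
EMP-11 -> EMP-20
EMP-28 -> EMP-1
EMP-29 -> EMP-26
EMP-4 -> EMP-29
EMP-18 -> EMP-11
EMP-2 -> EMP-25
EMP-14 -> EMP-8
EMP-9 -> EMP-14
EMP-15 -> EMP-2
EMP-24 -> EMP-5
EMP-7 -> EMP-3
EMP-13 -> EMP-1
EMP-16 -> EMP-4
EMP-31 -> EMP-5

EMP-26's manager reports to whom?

EMP-26 reports to EMP-21, and EMP-21 reports to EMP-6. So EMP-26's skip-level manager is EMP-6.

EMP-6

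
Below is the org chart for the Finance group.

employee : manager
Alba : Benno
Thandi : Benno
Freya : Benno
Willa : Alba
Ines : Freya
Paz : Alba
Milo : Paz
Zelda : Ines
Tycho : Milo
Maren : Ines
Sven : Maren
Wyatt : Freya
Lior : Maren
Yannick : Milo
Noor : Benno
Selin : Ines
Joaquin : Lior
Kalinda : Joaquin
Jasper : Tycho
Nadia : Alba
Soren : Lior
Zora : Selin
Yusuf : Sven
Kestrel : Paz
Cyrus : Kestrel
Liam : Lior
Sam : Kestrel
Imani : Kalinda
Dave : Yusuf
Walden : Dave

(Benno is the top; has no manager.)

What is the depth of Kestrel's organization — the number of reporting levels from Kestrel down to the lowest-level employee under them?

The longest chain under Kestrel runs Kestrel → Sam, which is 1 level below Kestrel.

1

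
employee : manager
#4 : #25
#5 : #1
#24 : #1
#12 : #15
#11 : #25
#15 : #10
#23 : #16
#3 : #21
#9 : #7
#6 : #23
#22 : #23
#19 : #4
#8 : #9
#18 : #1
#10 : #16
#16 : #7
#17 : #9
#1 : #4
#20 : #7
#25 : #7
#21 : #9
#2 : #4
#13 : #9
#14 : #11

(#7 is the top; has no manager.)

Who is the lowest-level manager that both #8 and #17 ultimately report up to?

#9

#8's chain of managers is #9, #7. #17's chain of managers is #9, #7. The first manager that appears in both chains is #9.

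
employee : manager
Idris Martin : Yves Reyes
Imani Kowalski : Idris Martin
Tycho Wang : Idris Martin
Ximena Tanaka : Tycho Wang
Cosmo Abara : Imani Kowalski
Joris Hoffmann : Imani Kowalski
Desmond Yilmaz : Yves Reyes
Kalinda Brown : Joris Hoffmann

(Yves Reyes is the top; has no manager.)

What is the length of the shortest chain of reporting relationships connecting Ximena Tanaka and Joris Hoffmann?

4

Ximena Tanaka is 2 levels below Idris Martin, and Joris Hoffmann is 2 levels below Idris Martin (their lowest common manager). The shortest path runs up from Ximena Tanaka to Idris Martin and back down to Joris Hoffmann: 2 + 2 = 4 links.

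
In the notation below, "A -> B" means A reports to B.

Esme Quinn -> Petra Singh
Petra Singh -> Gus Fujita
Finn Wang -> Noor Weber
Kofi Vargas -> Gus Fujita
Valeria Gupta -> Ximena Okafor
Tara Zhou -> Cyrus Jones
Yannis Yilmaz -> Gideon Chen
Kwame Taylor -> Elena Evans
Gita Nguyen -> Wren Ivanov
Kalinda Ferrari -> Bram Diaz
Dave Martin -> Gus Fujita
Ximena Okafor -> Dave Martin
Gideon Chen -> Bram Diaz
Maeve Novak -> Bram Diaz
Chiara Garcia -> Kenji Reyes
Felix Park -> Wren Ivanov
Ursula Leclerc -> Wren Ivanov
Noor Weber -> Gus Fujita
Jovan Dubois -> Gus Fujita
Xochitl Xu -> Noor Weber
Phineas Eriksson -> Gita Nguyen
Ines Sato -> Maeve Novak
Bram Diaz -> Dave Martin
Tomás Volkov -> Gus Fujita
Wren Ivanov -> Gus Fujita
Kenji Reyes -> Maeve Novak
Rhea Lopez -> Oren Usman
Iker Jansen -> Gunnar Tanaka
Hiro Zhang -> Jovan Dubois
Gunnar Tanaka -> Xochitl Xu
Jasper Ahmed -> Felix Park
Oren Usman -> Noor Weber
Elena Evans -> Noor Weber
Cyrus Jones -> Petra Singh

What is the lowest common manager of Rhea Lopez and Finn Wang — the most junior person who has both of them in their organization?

Noor Weber

Rhea Lopez's chain of managers is Oren Usman, Noor Weber, Gus Fujita. Finn Wang's chain of managers is Noor Weber, Gus Fujita. The first manager that appears in both chains is Noor Weber.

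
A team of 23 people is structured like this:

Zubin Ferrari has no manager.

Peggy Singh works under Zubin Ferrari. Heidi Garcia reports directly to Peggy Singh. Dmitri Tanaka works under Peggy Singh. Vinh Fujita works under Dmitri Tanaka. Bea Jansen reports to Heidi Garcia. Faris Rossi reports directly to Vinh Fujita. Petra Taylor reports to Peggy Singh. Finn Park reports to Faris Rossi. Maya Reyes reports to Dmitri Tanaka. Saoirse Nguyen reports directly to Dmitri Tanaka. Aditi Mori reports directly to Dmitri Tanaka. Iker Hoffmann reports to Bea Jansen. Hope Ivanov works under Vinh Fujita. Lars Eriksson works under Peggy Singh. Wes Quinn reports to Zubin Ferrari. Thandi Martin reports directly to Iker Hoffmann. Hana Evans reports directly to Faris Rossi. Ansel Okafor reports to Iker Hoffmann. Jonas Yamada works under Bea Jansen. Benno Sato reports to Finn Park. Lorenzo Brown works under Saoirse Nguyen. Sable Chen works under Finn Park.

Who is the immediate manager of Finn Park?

Finn Park reports directly to Faris Rossi.

Faris Rossi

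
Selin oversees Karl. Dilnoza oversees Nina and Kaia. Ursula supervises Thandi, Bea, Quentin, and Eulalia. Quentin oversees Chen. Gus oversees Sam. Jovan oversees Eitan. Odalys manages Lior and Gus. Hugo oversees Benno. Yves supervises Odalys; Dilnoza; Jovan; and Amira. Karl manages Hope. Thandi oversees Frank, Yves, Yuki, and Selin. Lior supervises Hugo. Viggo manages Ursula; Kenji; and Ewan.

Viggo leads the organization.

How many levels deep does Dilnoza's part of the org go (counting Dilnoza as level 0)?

1

The longest chain under Dilnoza runs Dilnoza → Kaia, which is 1 level below Dilnoza.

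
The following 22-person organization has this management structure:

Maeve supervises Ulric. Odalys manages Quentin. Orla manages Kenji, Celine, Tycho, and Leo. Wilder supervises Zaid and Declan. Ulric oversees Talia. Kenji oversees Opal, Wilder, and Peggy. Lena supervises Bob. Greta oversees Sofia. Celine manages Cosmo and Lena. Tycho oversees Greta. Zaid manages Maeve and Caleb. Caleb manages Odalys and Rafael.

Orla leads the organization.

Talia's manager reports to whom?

Maeve

Talia reports to Ulric, and Ulric reports to Maeve. So Talia's skip-level manager is Maeve.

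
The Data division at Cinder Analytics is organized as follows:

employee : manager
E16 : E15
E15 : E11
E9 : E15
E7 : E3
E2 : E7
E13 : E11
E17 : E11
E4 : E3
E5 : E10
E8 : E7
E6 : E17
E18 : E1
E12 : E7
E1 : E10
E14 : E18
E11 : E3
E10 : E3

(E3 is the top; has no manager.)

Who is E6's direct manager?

E17

E6 reports directly to E17.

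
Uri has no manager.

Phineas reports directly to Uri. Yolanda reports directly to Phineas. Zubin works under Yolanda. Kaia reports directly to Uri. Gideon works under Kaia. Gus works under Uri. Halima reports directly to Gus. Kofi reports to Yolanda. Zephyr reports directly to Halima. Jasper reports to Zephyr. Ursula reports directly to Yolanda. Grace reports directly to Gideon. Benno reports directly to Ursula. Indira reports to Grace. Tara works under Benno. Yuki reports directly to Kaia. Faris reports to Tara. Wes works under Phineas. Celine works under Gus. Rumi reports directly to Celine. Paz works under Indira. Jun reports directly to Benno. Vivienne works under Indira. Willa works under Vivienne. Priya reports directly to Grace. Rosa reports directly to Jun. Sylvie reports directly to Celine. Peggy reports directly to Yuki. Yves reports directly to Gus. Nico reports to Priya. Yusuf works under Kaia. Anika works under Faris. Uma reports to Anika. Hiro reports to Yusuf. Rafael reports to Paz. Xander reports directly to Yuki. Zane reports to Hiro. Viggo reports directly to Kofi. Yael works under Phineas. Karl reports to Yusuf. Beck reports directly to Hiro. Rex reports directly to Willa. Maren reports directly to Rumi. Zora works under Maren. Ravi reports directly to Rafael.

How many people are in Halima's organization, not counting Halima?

2

Halima directly manages Zephyr. Under Zephyr: Jasper (1). That's 2 in total.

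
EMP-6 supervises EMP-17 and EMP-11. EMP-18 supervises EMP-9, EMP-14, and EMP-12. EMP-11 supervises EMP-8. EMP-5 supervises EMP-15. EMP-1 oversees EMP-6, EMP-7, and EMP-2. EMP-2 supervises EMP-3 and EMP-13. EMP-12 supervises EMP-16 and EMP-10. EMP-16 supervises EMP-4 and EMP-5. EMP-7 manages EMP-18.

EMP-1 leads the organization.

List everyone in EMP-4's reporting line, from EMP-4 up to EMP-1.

EMP-4 -> EMP-16 -> EMP-12 -> EMP-18 -> EMP-7 -> EMP-1

EMP-4 reports to EMP-16. EMP-16 reports to EMP-12. EMP-12 reports to EMP-18. EMP-18 reports to EMP-7. EMP-7 reports to EMP-1. EMP-1 is at the top.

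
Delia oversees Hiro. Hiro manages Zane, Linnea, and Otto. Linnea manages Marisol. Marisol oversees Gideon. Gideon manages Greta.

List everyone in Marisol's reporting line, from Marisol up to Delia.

Marisol reports to Linnea. Linnea reports to Hiro. Hiro reports to Delia. Delia is at the top.

Marisol -> Linnea -> Hiro -> Delia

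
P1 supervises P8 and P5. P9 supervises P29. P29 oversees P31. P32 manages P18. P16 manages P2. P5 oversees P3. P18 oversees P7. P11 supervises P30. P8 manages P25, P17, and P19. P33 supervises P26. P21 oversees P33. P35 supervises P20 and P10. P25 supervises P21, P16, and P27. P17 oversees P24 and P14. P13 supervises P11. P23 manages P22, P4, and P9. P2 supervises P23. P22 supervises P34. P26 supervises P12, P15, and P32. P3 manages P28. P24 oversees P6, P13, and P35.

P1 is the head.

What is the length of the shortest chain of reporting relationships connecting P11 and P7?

11

P11 is 4 levels below P8, and P7 is 7 levels below P8 (their lowest common manager). The shortest path runs up from P11 to P8 and back down to P7: 4 + 7 = 11 links.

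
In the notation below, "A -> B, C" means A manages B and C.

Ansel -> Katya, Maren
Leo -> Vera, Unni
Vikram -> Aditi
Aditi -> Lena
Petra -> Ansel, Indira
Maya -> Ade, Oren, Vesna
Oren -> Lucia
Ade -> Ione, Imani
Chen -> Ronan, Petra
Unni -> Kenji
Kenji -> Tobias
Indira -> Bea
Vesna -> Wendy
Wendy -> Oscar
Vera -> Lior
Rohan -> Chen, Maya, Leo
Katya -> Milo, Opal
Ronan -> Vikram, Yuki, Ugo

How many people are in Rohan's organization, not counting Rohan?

Rohan directly manages Chen, Maya, Leo. Under Chen: Petra, Indira, Bea, Ansel, Maren, Katya, Opal, Milo, Ronan, Ugo, Yuki, Vikram, Aditi, Lena (14). Under Maya: Vesna, Wendy, Oscar, Oren, Lucia, Ade, Imani, Ione (8). Under Leo: Unni, Kenji, Tobias, Vera, Lior (5). So Rohan's organization is 3 direct reports plus everyone under them: 15 + 9 + 6 = 30.

30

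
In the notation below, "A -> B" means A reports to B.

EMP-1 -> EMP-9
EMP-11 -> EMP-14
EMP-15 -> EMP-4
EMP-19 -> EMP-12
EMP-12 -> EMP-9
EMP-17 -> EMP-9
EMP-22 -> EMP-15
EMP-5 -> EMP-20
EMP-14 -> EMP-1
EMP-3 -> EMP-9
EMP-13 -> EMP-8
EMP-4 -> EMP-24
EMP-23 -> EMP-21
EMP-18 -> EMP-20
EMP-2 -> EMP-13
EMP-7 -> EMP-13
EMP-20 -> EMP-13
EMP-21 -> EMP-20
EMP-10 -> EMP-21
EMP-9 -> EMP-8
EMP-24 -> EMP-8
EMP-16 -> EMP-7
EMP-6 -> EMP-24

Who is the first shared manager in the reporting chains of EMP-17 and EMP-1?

EMP-9

EMP-17's chain of managers is EMP-9, EMP-8. EMP-1's chain of managers is EMP-9, EMP-8. The first manager that appears in both chains is EMP-9.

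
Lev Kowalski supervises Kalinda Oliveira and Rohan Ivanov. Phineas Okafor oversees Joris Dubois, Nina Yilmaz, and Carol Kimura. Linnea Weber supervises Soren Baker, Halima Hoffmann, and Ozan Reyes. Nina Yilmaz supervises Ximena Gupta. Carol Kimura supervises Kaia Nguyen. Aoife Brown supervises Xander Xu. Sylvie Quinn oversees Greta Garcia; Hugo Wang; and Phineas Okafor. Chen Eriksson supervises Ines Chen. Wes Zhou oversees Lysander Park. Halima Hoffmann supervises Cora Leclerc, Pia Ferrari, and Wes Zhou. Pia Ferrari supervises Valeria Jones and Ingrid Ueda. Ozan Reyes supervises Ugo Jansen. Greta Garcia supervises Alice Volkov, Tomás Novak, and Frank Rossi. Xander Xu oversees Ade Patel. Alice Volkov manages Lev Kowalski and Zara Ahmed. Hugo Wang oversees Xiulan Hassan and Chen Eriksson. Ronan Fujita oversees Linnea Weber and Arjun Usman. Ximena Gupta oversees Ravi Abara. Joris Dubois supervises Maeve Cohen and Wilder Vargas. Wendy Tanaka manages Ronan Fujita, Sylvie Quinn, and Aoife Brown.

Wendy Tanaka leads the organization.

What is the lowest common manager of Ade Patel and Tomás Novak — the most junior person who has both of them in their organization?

Ade Patel's chain of managers is Xander Xu, Aoife Brown, Wendy Tanaka. Tomás Novak's chain of managers is Greta Garcia, Sylvie Quinn, Wendy Tanaka. The first manager that appears in both chains is Wendy Tanaka.

Wendy Tanaka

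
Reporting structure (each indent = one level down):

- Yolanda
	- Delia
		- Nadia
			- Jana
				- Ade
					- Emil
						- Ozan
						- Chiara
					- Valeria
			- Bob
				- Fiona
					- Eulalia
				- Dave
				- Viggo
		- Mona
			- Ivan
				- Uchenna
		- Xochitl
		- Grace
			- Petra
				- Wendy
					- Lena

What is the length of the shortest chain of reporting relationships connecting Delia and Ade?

3

Ade is in Delia's organization: the chain from Ade up to Delia is Ade → Jana → Nadia → Delia, which is 3 links.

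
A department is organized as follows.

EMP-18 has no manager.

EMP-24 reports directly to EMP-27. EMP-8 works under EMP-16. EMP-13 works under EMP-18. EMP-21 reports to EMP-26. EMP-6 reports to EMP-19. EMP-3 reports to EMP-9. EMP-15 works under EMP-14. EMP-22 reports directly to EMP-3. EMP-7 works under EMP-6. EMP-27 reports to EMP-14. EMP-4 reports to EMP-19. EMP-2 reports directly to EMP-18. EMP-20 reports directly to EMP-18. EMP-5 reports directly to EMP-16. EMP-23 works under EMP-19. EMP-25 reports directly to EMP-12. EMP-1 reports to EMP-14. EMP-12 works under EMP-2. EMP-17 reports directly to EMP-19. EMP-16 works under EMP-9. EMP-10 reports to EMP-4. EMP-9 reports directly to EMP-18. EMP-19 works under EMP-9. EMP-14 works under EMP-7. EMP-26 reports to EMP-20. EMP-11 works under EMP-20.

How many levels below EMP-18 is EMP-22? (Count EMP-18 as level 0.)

Chain from EMP-22 up to EMP-18: EMP-22 → EMP-3 → EMP-9 → EMP-18. That is 3 steps up, so EMP-22 is 3 levels below EMP-18.

3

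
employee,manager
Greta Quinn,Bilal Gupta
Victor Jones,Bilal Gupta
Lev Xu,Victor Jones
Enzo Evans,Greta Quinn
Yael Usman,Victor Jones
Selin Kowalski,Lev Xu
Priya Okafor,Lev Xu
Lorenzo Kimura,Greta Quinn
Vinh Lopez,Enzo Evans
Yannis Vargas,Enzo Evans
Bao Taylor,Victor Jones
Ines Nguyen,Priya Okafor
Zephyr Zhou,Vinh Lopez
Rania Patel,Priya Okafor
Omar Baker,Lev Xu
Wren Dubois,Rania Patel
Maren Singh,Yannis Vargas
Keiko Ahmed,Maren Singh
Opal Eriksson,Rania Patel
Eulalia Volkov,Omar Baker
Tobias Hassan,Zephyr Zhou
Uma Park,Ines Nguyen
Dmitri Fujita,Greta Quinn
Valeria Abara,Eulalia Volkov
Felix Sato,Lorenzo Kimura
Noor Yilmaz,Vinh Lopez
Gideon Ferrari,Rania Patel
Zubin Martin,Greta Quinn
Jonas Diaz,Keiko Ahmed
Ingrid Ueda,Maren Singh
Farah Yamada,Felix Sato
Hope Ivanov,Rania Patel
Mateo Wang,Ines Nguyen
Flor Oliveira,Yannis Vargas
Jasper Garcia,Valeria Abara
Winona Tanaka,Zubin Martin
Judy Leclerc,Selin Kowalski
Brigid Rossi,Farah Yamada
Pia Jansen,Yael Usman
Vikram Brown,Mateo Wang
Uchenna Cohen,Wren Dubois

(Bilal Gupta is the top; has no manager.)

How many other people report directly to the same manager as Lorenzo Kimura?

Lorenzo Kimura reports to Greta Quinn. Greta Quinn's other direct reports are Enzo Evans, Dmitri Fujita, Zubin Martin — 3 peers.

3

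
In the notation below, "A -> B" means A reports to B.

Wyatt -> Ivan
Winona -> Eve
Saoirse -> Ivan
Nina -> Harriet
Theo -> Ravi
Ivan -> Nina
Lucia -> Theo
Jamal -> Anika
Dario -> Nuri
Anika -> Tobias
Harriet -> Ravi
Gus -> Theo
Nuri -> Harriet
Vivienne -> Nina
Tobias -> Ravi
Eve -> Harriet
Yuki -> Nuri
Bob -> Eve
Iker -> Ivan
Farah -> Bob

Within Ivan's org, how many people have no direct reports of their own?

The people in Ivan's organization with no one reporting to them are Wyatt, Saoirse, Iker. That is 3.

3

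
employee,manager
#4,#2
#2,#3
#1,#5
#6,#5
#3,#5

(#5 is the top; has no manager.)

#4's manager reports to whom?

#3

#4 reports to #2, and #2 reports to #3. So #4's skip-level manager is #3.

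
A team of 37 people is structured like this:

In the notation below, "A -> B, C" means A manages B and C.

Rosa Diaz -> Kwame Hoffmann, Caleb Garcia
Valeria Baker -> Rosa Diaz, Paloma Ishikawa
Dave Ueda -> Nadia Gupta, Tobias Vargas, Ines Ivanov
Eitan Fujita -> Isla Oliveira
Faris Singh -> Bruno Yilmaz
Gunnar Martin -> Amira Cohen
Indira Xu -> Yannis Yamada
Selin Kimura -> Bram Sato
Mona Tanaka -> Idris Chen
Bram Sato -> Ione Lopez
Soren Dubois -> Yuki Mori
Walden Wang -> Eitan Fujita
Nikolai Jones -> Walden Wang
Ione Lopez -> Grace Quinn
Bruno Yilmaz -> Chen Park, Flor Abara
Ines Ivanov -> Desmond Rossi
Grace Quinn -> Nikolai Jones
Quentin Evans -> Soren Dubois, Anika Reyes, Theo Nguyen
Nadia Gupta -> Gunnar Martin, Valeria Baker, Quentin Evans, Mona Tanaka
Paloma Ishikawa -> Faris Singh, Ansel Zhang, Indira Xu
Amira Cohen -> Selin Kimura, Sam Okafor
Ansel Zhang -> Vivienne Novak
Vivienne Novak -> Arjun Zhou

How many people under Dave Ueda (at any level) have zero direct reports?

14

The people in Dave Ueda's organization with no one reporting to them are Desmond Rossi, Tobias Vargas, Idris Chen, Theo Nguyen, Anika Reyes, Yuki Mori, Yannis Yamada, Arjun Zhou, Flor Abara, Chen Park, Caleb Garcia, Kwame Hoffmann, Sam Okafor, Isla Oliveira. That is 14.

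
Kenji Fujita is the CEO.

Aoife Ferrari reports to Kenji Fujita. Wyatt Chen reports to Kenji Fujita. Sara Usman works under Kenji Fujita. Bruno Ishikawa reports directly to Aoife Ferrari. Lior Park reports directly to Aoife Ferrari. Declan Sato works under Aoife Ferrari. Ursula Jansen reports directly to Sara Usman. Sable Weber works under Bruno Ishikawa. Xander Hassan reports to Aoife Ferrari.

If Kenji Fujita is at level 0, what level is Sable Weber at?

Chain from Sable Weber up to Kenji Fujita: Sable Weber → Bruno Ishikawa → Aoife Ferrari → Kenji Fujita. That is 3 steps up, so Sable Weber is 3 levels below Kenji Fujita.

3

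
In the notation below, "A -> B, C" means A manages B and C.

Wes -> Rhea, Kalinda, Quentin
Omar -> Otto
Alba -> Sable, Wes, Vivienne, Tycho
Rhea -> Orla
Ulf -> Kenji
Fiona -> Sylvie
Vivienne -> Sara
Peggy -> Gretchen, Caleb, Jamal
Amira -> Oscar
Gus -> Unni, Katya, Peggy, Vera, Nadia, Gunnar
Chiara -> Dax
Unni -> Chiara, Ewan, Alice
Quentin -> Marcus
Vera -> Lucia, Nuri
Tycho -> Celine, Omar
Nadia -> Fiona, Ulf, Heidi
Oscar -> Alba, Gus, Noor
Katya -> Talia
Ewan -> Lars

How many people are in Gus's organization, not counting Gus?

22

Gus directly manages Unni, Katya, Peggy, Vera, Nadia, Gunnar. Under Unni: Alice, Ewan, Lars, Chiara, Dax (5). Under Katya: Talia (1). Under Peggy: Jamal, Caleb, Gretchen (3). Under Vera: Nuri, Lucia (2). Under Nadia: Heidi, Ulf, Kenji, Fiona, Sylvie (5). Gunnar has no reports. So Gus's organization is 6 direct reports plus everyone under them: 6 + 2 + 4 + 3 + 6 + 1 = 22.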